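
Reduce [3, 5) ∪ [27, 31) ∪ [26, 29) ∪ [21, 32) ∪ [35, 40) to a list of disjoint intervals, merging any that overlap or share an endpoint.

[3, 5) ∪ [21, 32) ∪ [35, 40)

Sort by start: [3, 5), [21, 32), [26, 29), [27, 31), [35, 40).
[21, 32) is disjoint → start new block.
[26, 29) overlaps/touches [21, 32) → extend to [21, 32).
[27, 31) overlaps/touches [21, 32) → extend to [21, 32).
[35, 40) is disjoint → start new block.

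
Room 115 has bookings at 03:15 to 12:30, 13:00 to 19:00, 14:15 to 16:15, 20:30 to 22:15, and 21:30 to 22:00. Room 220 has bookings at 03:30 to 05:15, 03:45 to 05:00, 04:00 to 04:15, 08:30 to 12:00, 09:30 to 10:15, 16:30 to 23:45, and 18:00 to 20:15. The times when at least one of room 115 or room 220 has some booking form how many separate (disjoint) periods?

2

First set merges to 03:15–12:30, 13:00–19:00, 20:30–22:15.
Second set merges to 03:30–05:15, 08:30–12:00, 16:30–23:45.
A ∪ B = 03:15–12:30, 13:00–23:45.
That is 2 disjoint pieces.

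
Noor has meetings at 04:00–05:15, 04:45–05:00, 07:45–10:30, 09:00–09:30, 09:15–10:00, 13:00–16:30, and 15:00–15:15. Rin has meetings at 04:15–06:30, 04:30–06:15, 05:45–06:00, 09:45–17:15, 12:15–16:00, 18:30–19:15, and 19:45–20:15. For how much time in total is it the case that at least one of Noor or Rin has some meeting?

13 h 15 min

First set merges to 04:00–05:15, 07:45–10:30, 13:00–16:30.
Second set merges to 04:15–06:30, 09:45–17:15, 18:30–19:15, 19:45–20:15.
A ∪ B = 04:00–06:30, 07:45–17:15, 18:30–19:15, 19:45–20:15.
Total: 2 h 30 min + 9 h 30 min + 45 min + 30 min = 13 h 15 min.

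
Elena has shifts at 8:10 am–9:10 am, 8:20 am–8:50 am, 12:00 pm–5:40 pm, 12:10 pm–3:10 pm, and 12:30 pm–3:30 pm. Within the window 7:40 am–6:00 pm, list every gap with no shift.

Covered (merged): 8:10 am–9:10 am, 12:00 pm–5:40 pm.
Uncovered inside 7:40 am–6:00 pm: 7:40 am–8:10 am, 9:10 am–12:00 pm, 5:40 pm–6:00 pm.

7:40 am–8:10 am, 9:10 am–12:00 pm, 5:40 pm–6:00 pm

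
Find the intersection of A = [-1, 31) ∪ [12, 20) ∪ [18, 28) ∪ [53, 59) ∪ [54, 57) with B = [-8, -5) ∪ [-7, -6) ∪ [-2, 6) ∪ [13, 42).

Merge the first list: [-1, 31), [53, 59).
Merge the second list: [-8, -5), [-2, 6), [13, 42).
[-1, 31) overlaps B on [-1, 6), [13, 31).
[53, 59) falls entirely outside B.

[-1, 6) ∪ [13, 31)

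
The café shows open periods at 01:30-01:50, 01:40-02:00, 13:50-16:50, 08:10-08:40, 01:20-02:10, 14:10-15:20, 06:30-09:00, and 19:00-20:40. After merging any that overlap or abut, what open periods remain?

Sort by start: 01:20–02:10, 01:30–01:50, 01:40–02:00, 06:30–09:00, 08:10–08:40, 13:50–16:50, 14:10–15:20, 19:00–20:40.
01:30–01:50 overlaps/touches 01:20–02:10 → extend to 01:20–02:10.
01:40–02:00 overlaps/touches 01:20–02:10 → extend to 01:20–02:10.
06:30–09:00 is disjoint → start new block.
08:10–08:40 overlaps/touches 06:30–09:00 → extend to 06:30–09:00.
13:50–16:50 is disjoint → start new block.
14:10–15:20 overlaps/touches 13:50–16:50 → extend to 13:50–16:50.
19:00–20:40 is disjoint → start new block.

01:20–02:10, 06:30–09:00, 13:50–16:50, 19:00–20:40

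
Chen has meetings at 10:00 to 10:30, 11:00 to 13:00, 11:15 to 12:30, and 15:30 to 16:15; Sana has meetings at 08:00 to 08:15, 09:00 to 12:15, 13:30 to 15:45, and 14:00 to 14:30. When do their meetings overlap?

10:00–10:30, 11:00–12:15, 15:30–15:45

Merge the first list: 10:00–10:30, 11:00–13:00, 15:30–16:15.
Merge the second list: 08:00–08:15, 09:00–12:15, 13:30–15:45.
10:00–10:30 overlaps B on 10:00–10:30.
11:00–13:00 overlaps B on 11:00–12:15.
15:30–16:15 overlaps B on 15:30–15:45.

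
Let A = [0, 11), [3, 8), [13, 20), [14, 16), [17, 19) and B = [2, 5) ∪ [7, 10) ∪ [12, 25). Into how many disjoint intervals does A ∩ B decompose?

3

A, merged: [0, 11), [13, 20).
A ∩ B = [2, 5), [7, 10), [13, 20).
That is 3 disjoint pieces.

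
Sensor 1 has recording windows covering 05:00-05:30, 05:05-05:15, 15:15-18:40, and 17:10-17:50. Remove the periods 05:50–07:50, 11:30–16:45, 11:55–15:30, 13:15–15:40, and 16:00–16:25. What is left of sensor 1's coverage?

05:00–05:30, 16:45–18:40

Merge the first list: 05:00–05:30, 15:15–18:40.
Merge the second list: 05:50–07:50, 11:30–16:45.
05:00–05:30: nothing removed.
15:15–18:40 \ B = 16:45–18:40.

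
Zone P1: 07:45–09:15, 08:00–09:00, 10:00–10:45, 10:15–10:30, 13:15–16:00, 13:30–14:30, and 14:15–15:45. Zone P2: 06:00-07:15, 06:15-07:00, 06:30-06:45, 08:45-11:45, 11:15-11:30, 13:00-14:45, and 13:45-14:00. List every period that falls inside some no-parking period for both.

A, merged: 07:45-09:15, 10:00-10:45, 13:15-16:00.
B, merged: 06:00-07:15, 08:45-11:45, 13:00-14:45.
07:45-09:15 ∩ B → 08:45-09:15.
10:00-10:45 ∩ B → 10:00-10:45.
13:15-16:00 ∩ B → 13:15-14:45.

08:45-09:15, 10:00-10:45, 13:15-14:45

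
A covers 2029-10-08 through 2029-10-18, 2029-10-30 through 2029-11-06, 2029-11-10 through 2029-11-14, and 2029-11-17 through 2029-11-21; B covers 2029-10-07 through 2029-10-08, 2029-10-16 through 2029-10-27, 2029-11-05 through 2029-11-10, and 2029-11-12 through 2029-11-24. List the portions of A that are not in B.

2029-10-08 through 2029-10-18 \ B = 2029-10-09 through 2029-10-15.
2029-10-30 through 2029-11-06 \ B = 2029-10-30 through 2029-11-04.
2029-11-10 through 2029-11-14 \ B = 2029-11-11 through 2029-11-11.
2029-11-17 through 2029-11-21: entirely removed.

2029-10-09 through 2029-10-15, 2029-10-30 through 2029-11-04, 2029-11-11 through 2029-11-11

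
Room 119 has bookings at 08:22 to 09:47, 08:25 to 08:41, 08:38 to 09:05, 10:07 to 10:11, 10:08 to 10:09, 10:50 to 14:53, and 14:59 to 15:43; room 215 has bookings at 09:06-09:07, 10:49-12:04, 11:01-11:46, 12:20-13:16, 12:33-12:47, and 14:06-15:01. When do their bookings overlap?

09:06–09:07, 10:50–12:04, 12:20–13:16, 14:06–14:53, 14:59–15:01

Merge the first list: 08:22–09:47, 10:07–10:11, 10:50–14:53, 14:59–15:43.
Merge the second list: 09:06–09:07, 10:49–12:04, 12:20–13:16, 14:06–15:01.
08:22–09:47 meets the second set on 09:06–09:07.
10:07–10:11: no overlap with the second set.
10:50–14:53 meets the second set on 10:50–12:04, 12:20–13:16, 14:06–14:53.
14:59–15:43 meets the second set on 14:59–15:01.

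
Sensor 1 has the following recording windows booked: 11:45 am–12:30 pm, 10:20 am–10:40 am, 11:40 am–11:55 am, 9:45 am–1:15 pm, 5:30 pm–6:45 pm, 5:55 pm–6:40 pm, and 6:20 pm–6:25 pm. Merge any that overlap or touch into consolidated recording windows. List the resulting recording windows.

Sort by start: 9:45 am-1:15 pm, 10:20 am-10:40 am, 11:40 am-11:55 am, 11:45 am-12:30 pm, 5:30 pm-6:45 pm, 5:55 pm-6:40 pm, 6:20 pm-6:25 pm.
10:20 am-10:40 am overlaps/touches 9:45 am-1:15 pm → extend to 9:45 am-1:15 pm.
11:40 am-11:55 am overlaps/touches 9:45 am-1:15 pm → extend to 9:45 am-1:15 pm.
11:45 am-12:30 pm overlaps/touches 9:45 am-1:15 pm → extend to 9:45 am-1:15 pm.
5:30 pm-6:45 pm is disjoint → start new block.
5:55 pm-6:40 pm overlaps/touches 5:30 pm-6:45 pm → extend to 5:30 pm-6:45 pm.
6:20 pm-6:25 pm overlaps/touches 5:30 pm-6:45 pm → extend to 5:30 pm-6:45 pm.

9:45 am-1:15 pm, 5:30 pm-6:45 pm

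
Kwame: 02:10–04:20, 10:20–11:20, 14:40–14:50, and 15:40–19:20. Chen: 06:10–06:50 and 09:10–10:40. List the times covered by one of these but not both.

A \ B = 02:10-04:20, 10:40-11:20, 14:40-14:50, 15:40-19:20.
B \ A = 06:10-06:50, 09:10-10:20.
Union of the two gives the symmetric difference.

02:10-04:20, 06:10-06:50, 09:10-10:20, 10:40-11:20, 14:40-14:50, 15:40-19:20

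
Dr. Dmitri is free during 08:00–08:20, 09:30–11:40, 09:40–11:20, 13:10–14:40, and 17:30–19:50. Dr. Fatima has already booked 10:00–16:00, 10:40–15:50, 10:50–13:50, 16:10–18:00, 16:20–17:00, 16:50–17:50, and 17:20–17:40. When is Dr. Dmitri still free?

08:00–08:20, 09:30–10:00, 18:00–19:50

Merge the first list: 08:00–08:20, 09:30–11:40, 13:10–14:40, 17:30–19:50.
Merge the second list: 10:00–16:00, 16:10–18:00.
08:00–08:20: nothing removed.
09:30–11:40 \ B = 09:30–10:00.
13:10–14:40: entirely removed.
17:30–19:50 \ B = 18:00–19:50.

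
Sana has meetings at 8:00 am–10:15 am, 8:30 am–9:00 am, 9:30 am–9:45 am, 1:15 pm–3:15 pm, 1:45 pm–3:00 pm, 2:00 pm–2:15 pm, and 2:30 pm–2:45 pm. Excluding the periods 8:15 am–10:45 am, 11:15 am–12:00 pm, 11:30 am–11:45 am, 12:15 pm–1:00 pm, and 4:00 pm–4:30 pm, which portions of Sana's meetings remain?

A, merged: 8:00 am–10:15 am, 1:15 pm–3:15 pm.
B, merged: 8:15 am–10:45 am, 11:15 am–12:00 pm, 12:15 pm–1:00 pm, 4:00 pm–4:30 pm.
8:00 am–10:15 am minus B → 8:00 am–8:15 am.
1:15 pm–3:15 pm: no B overlap → unchanged.

8:00 am–8:15 am, 1:15 pm–3:15 pm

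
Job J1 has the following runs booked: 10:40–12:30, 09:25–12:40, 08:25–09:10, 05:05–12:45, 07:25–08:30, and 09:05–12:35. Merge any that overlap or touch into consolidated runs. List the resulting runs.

05:05–12:45

Sort by start: 05:05–12:45, 07:25–08:30, 08:25–09:10, 09:05–12:35, 09:25–12:40, 10:40–12:30.
07:25–08:30 overlaps/touches 05:05–12:45 → extend to 05:05–12:45.
08:25–09:10 overlaps/touches 05:05–12:45 → extend to 05:05–12:45.
09:05–12:35 overlaps/touches 05:05–12:45 → extend to 05:05–12:45.
09:25–12:40 overlaps/touches 05:05–12:45 → extend to 05:05–12:45.
10:40–12:30 overlaps/touches 05:05–12:45 → extend to 05:05–12:45.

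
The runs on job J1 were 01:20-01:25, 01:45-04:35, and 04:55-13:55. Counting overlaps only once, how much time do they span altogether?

Merged: 01:20-01:25, 01:45-04:35, 04:55-13:55.
Lengths: 5 min + 2 h 50 min + 9 h = 11 h 55 min.

11 h 55 min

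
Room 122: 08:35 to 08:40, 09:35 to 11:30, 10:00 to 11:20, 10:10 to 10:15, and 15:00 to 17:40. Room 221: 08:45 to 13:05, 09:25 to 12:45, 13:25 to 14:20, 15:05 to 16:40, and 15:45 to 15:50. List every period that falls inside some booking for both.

A, merged: 08:35–08:40, 09:35–11:30, 15:00–17:40.
B, merged: 08:45–13:05, 13:25–14:20, 15:05–16:40.
08:35–08:40: no overlap with the second set.
09:35–11:30 meets the second set on 09:35–11:30.
15:00–17:40 meets the second set on 15:05–16:40.

09:35–11:30, 15:05–16:40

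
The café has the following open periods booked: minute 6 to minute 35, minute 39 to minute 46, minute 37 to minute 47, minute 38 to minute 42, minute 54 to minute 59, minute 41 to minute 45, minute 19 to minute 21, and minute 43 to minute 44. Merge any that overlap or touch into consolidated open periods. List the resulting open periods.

minute 6 to minute 35, minute 37 to minute 47, minute 54 to minute 59

Sort by start: minute 6 to minute 35, minute 19 to minute 21, minute 37 to minute 47, minute 38 to minute 42, minute 39 to minute 46, minute 41 to minute 45, minute 43 to minute 44, minute 54 to minute 59.
minute 19 to minute 21 overlaps/touches minute 6 to minute 35 → extend to minute 6 to minute 35.
minute 37 to minute 47 is disjoint → start new block.
minute 38 to minute 42 overlaps/touches minute 37 to minute 47 → extend to minute 37 to minute 47.
minute 39 to minute 46 overlaps/touches minute 37 to minute 47 → extend to minute 37 to minute 47.
minute 41 to minute 45 overlaps/touches minute 37 to minute 47 → extend to minute 37 to minute 47.
minute 43 to minute 44 overlaps/touches minute 37 to minute 47 → extend to minute 37 to minute 47.
minute 54 to minute 59 is disjoint → start new block.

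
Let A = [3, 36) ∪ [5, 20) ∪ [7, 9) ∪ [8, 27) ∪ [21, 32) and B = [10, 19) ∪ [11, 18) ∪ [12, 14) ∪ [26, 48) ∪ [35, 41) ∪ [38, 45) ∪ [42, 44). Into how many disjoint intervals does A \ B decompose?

2

First set merges to [3, 36).
Second set merges to [10, 19), [26, 48).
A \ B = [3, 10), [19, 26).
That is 2 disjoint pieces.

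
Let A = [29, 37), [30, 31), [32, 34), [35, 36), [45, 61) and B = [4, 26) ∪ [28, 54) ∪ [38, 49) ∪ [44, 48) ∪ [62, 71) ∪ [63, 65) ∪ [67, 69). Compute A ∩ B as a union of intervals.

A, merged: [29, 37), [45, 61).
B, merged: [4, 26), [28, 54), [62, 71).
[29, 37) overlaps B on [29, 37).
[45, 61) overlaps B on [45, 54).

[29, 37) ∪ [45, 54)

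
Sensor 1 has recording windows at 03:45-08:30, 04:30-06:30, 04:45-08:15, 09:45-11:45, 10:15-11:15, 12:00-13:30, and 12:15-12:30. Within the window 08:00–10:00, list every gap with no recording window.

08:30–09:45

The merged coverage is 03:45–08:30, 09:45–11:45, 12:00–13:30.
Gaps within 08:00–10:00: 08:30–09:45.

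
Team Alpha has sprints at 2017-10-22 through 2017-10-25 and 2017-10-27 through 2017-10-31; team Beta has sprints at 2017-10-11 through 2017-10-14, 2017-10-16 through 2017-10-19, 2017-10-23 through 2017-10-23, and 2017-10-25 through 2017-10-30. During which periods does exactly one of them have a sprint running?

Only in the first: 2017-10-22 through 2017-10-22, 2017-10-24 through 2017-10-24, 2017-10-31 through 2017-10-31.
Only in the second: 2017-10-11 through 2017-10-14, 2017-10-16 through 2017-10-19, 2017-10-26 through 2017-10-26.
Together these are the periods covered by exactly one.

2017-10-11 through 2017-10-14, 2017-10-16 through 2017-10-19, 2017-10-22 through 2017-10-22, 2017-10-24 through 2017-10-24, 2017-10-26 through 2017-10-26, 2017-10-31 through 2017-10-31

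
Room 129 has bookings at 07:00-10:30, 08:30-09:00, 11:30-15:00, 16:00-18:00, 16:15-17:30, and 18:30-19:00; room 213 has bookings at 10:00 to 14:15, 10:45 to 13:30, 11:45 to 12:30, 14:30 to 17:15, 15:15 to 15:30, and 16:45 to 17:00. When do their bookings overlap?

10:00–10:30, 11:30–14:15, 14:30–15:00, 16:00–17:15

Merge the first list: 07:00–10:30, 11:30–15:00, 16:00–18:00, 18:30–19:00.
Merge the second list: 10:00–14:15, 14:30–17:15.
07:00–10:30 ∩ B → 10:00–10:30.
11:30–15:00 ∩ B → 11:30–14:15, 14:30–15:00.
16:00–18:00 ∩ B → 16:00–17:15.
18:30–19:00 meets no B interval.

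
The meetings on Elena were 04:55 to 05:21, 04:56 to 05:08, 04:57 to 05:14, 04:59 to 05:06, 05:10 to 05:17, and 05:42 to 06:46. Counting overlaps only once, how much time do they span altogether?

Merged: 04:55–05:21, 05:42–06:46.
Lengths: 26 min + 1 h 4 min = 1 h 30 min.

1 h 30 min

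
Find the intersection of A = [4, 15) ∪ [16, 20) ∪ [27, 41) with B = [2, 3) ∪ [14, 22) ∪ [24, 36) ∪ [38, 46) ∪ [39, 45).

Merge the second list: [2, 3), [14, 22), [24, 36), [38, 46).
[4, 15) overlaps B on [14, 15).
[16, 20) overlaps B on [16, 20).
[27, 41) overlaps B on [27, 36), [38, 41).

[14, 15) ∪ [16, 20) ∪ [27, 36) ∪ [38, 41)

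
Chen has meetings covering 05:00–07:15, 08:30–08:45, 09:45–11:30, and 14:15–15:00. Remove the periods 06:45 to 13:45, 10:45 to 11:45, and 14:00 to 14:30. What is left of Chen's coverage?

Merge the second list: 06:45-13:45, 14:00-14:30.
05:00-07:15 minus B → 05:00-06:45.
08:30-08:45: fully covered by B → removed.
09:45-11:30: fully covered by B → removed.
14:15-15:00 minus B → 14:30-15:00.

05:00-06:45, 14:30-15:00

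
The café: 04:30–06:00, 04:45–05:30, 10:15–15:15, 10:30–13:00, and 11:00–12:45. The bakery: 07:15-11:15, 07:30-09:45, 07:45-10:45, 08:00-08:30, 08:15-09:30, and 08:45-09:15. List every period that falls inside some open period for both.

Merge the first list: 04:30–06:00, 10:15–15:15.
Merge the second list: 07:15–11:15.
04:30–06:00 falls entirely outside B.
10:15–15:15 overlaps B on 10:15–11:15.

10:15–11:15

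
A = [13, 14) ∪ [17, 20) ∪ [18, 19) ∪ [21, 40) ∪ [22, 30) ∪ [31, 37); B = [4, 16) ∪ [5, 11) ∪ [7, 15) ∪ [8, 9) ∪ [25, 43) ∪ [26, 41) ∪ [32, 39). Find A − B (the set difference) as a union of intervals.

Merge the first list: [13, 14), [17, 20), [21, 40).
Merge the second list: [4, 16), [25, 43).
[13, 14) lies entirely inside B → drops out.
[17, 20) is untouched.
[21, 40) with B removed leaves [21, 25).

[17, 20) ∪ [21, 25)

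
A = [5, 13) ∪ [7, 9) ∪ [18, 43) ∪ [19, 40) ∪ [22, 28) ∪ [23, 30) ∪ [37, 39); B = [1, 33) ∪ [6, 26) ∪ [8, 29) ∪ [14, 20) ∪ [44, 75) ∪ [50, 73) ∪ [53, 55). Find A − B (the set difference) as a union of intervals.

Merge the first list: [5, 13), [18, 43).
Merge the second list: [1, 33), [44, 75).
[5, 13): entirely removed.
[18, 43) \ B = [33, 43).

[33, 43)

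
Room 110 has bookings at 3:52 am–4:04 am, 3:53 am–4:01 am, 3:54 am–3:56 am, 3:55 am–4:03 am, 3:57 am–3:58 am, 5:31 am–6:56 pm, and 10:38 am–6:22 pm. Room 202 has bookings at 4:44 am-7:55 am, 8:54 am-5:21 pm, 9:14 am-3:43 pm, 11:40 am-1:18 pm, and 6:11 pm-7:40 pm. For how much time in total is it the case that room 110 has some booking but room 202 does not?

First set merges to 3:52 am–4:04 am, 5:31 am–6:56 pm.
Second set merges to 4:44 am–7:55 am, 8:54 am–5:21 pm, 6:11 pm–7:40 pm.
A \ B = 3:52 am–4:04 am, 7:55 am–8:54 am, 5:21 pm–6:11 pm.
Total: 12 min + 59 min + 50 min = 2 h 1 min.

2 h 1 min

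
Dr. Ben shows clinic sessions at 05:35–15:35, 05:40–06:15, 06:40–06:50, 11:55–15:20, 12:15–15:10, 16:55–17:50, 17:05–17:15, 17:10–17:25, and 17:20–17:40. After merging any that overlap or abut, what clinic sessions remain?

05:40–06:15 overlaps/touches 05:35–15:35 → extend to 05:35–15:35.
06:40–06:50 overlaps/touches 05:35–15:35 → extend to 05:35–15:35.
11:55–15:20 overlaps/touches 05:35–15:35 → extend to 05:35–15:35.
12:15–15:10 overlaps/touches 05:35–15:35 → extend to 05:35–15:35.
16:55–17:50 is disjoint → start new block.
17:05–17:15 overlaps/touches 16:55–17:50 → extend to 16:55–17:50.
17:10–17:25 overlaps/touches 16:55–17:50 → extend to 16:55–17:50.
17:20–17:40 overlaps/touches 16:55–17:50 → extend to 16:55–17:50.

05:35–15:35, 16:55–17:50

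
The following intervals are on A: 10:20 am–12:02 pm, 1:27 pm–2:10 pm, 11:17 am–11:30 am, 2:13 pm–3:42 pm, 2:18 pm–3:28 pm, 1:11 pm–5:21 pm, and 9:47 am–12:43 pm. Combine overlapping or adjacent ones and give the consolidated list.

Sort by start: 9:47 am-12:43 pm, 10:20 am-12:02 pm, 11:17 am-11:30 am, 1:11 pm-5:21 pm, 1:27 pm-2:10 pm, 2:13 pm-3:42 pm, 2:18 pm-3:28 pm.
10:20 am-12:02 pm overlaps/touches 9:47 am-12:43 pm → extend to 9:47 am-12:43 pm.
11:17 am-11:30 am overlaps/touches 9:47 am-12:43 pm → extend to 9:47 am-12:43 pm.
1:11 pm-5:21 pm is disjoint → start new block.
1:27 pm-2:10 pm overlaps/touches 1:11 pm-5:21 pm → extend to 1:11 pm-5:21 pm.
2:13 pm-3:42 pm overlaps/touches 1:11 pm-5:21 pm → extend to 1:11 pm-5:21 pm.
2:18 pm-3:28 pm overlaps/touches 1:11 pm-5:21 pm → extend to 1:11 pm-5:21 pm.

9:47 am-12:43 pm, 1:11 pm-5:21 pm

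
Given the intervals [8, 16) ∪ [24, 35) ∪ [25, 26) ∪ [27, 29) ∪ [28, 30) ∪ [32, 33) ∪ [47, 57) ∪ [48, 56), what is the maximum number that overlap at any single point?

3

Sweep endpoints in order; track running count of active intervals.
Peak of 3 reached at 28.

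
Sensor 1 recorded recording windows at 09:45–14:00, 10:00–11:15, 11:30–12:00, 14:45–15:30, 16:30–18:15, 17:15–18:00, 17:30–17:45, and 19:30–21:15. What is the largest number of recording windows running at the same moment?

At 17:30, 3 of the intervals are simultaneously active.
No point has more.

3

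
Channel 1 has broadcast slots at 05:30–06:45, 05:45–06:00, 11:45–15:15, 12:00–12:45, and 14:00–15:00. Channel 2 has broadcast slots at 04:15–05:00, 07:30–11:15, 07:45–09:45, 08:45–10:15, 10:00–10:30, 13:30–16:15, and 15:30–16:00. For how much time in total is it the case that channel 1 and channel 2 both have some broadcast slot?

First set merges to 05:30-06:45, 11:45-15:15.
Second set merges to 04:15-05:00, 07:30-11:15, 13:30-16:15.
A ∩ B = 13:30-15:15.
Total: 1 h 45 min.

1 h 45 min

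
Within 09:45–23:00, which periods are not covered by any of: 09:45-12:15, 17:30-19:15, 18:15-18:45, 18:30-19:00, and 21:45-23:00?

After merging, the occupied span is 09:45-12:15, 17:30-19:15, 21:45-23:00.
Complement within 09:45-23:00: 12:15-17:30, 19:15-21:45.

12:15-17:30, 19:15-21:45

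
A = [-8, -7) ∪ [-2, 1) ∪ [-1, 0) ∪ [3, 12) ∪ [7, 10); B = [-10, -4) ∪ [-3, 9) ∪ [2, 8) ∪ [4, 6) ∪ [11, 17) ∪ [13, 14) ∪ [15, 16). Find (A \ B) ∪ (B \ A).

A, merged: [-8, -7), [-2, 1), [3, 12).
B, merged: [-10, -4), [-3, 9), [11, 17).
A \ B = [9, 11).
B \ A = [-10, -8), [-7, -4), [-3, -2), [1, 3), [12, 17).
Union of the two gives the symmetric difference.

[-10, -8) ∪ [-7, -4) ∪ [-3, -2) ∪ [1, 3) ∪ [9, 11) ∪ [12, 17)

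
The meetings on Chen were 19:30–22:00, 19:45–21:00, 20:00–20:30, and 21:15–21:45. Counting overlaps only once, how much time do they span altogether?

2 h 30 min

Merged: 19:30-22:00.
Length: 2 h 30 min.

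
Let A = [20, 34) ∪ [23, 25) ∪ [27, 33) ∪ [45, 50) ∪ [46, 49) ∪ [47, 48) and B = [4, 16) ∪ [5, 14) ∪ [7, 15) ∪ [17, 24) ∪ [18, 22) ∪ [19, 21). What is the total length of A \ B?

15

First set merges to [20, 34), [45, 50).
Second set merges to [4, 16), [17, 24).
A \ B = [24, 34), [45, 50).
Total: 10 + 5 = 15.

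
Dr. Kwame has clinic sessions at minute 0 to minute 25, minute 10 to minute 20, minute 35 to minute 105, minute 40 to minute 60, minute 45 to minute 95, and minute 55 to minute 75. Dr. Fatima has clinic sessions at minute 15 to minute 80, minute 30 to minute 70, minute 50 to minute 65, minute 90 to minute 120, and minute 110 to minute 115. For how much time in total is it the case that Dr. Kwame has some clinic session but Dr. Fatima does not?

25 minutes

Merge the first list: minute 0 to minute 25, minute 35 to minute 105.
Merge the second list: minute 15 to minute 80, minute 90 to minute 120.
A \ B = minute 0 to minute 15, minute 80 to minute 90.
Total: 15 minutes + 10 minutes = 25 minutes.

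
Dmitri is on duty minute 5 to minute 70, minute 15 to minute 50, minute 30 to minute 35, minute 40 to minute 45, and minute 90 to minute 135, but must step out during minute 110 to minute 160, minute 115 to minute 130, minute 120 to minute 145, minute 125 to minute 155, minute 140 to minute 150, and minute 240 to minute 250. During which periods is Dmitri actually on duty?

A, merged: minute 5 to minute 70, minute 90 to minute 135.
B, merged: minute 110 to minute 160, minute 240 to minute 250.
minute 5 to minute 70: nothing removed.
minute 90 to minute 135 \ B = minute 90 to minute 110.

minute 5 to minute 70, minute 90 to minute 110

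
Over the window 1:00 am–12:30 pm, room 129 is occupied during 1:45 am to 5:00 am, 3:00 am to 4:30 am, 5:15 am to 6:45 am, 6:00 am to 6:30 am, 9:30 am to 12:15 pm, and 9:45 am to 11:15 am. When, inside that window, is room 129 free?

The merged coverage is 1:45 am-5:00 am, 5:15 am-6:45 am, 9:30 am-12:15 pm.
Complement within 1:00 am-12:30 pm: 1:00 am-1:45 am, 5:00 am-5:15 am, 6:45 am-9:30 am, 12:15 pm-12:30 pm.

1:00 am-1:45 am, 5:00 am-5:15 am, 6:45 am-9:30 am, 12:15 pm-12:30 pm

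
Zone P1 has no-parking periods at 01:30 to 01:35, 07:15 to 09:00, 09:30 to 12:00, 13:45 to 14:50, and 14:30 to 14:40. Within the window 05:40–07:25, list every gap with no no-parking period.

05:40-07:15

Covered (merged): 01:30-01:35, 07:15-09:00, 09:30-12:00, 13:45-14:50.
Uncovered inside 05:40-07:25: 05:40-07:15.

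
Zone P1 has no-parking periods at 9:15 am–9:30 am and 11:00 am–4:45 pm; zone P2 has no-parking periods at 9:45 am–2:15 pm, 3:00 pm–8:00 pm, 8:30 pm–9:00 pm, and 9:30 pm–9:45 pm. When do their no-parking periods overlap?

9:15 am-9:30 am meets no B interval.
11:00 am-4:45 pm ∩ B → 11:00 am-2:15 pm, 3:00 pm-4:45 pm.

11:00 am-2:15 pm, 3:00 pm-4:45 pm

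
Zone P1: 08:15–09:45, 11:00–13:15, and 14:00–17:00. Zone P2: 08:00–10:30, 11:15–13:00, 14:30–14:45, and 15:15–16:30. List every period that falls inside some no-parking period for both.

08:15-09:45 meets the second set on 08:15-09:45.
11:00-13:15 meets the second set on 11:15-13:00.
14:00-17:00 meets the second set on 14:30-14:45, 15:15-16:30.

08:15-09:45, 11:15-13:00, 14:30-14:45, 15:15-16:30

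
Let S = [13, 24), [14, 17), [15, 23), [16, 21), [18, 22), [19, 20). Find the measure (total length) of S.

Merged: [13, 24).
Length: 11.

11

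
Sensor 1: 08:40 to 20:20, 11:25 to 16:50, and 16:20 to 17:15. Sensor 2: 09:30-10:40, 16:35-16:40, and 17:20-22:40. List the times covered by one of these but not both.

08:40–09:30, 10:40–16:35, 16:40–17:20, 20:20–22:40

First set merges to 08:40–20:20.
Only in the first: 08:40–09:30, 10:40–16:35, 16:40–17:20.
Only in the second: 20:20–22:40.
Together these are the periods covered by exactly one.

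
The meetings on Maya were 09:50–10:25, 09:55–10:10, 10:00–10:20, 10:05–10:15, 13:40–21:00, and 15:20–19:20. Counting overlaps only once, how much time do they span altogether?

Merged: 09:50–10:25, 13:40–21:00.
Lengths: 35 min + 7 h 20 min = 7 h 55 min.

7 h 55 min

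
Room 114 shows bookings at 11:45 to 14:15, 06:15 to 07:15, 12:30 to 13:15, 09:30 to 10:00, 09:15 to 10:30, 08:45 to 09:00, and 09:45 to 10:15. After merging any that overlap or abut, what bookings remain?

Sort by start: 06:15–07:15, 08:45–09:00, 09:15–10:30, 09:30–10:00, 09:45–10:15, 11:45–14:15, 12:30–13:15.
08:45–09:00 is disjoint → start new block.
09:15–10:30 is disjoint → start new block.
09:30–10:00 overlaps/touches 09:15–10:30 → extend to 09:15–10:30.
09:45–10:15 overlaps/touches 09:15–10:30 → extend to 09:15–10:30.
11:45–14:15 is disjoint → start new block.
12:30–13:15 overlaps/touches 11:45–14:15 → extend to 11:45–14:15.

06:15–07:15, 08:45–09:00, 09:15–10:30, 11:45–14:15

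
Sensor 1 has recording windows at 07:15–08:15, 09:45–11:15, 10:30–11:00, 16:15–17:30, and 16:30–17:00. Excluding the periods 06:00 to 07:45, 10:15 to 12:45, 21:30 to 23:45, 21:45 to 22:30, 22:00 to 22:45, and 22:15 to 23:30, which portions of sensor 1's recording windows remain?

Merge the first list: 07:15–08:15, 09:45–11:15, 16:15–17:30.
Merge the second list: 06:00–07:45, 10:15–12:45, 21:30–23:45.
07:15–08:15 with B removed leaves 07:45–08:15.
09:45–11:15 with B removed leaves 09:45–10:15.
16:15–17:30 is untouched.

07:45–08:15, 09:45–10:15, 16:15–17:30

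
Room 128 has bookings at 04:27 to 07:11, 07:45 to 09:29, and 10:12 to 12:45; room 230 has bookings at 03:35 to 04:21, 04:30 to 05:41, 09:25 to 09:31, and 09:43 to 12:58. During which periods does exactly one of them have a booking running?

A but not B: 04:27-04:30, 05:41-07:11, 07:45-09:25.
B but not A: 03:35-04:21, 09:29-09:31, 09:43-10:12, 12:45-12:58.
Combining gives A △ B.

03:35-04:21, 04:27-04:30, 05:41-07:11, 07:45-09:25, 09:29-09:31, 09:43-10:12, 12:45-12:58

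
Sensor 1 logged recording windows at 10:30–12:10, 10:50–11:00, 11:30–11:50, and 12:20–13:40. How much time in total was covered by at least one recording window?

3 h

Merged: 10:30–12:10, 12:20–13:40.
Lengths: 1 h 40 min + 1 h 20 min = 3 h.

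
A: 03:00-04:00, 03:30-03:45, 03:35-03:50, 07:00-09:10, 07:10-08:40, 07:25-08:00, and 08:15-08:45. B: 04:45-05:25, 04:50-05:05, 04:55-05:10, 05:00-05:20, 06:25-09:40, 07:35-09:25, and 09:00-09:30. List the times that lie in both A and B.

07:00–09:10

Merge the first list: 03:00–04:00, 07:00–09:10.
Merge the second list: 04:45–05:25, 06:25–09:40.
03:00–04:00 meets no B interval.
07:00–09:10 ∩ B → 07:00–09:10.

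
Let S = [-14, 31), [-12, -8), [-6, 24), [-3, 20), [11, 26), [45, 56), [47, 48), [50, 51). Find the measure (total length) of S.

Merged: [-14, 31), [45, 56).
Lengths: 45 + 11 = 56.

56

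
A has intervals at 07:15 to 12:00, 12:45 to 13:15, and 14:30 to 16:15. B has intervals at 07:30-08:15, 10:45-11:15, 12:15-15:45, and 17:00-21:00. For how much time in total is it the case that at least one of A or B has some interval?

A ∪ B = 07:15-12:00, 12:15-16:15, 17:00-21:00.
Total: 4 h 45 min + 4 h + 4 h = 12 h 45 min.

12 h 45 min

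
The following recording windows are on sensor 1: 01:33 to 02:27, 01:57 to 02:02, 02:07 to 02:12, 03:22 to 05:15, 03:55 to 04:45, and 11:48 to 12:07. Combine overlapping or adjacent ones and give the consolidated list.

01:33–02:27, 03:22–05:15, 11:48–12:07

01:57–02:02 overlaps/touches 01:33–02:27 → extend to 01:33–02:27.
02:07–02:12 overlaps/touches 01:33–02:27 → extend to 01:33–02:27.
03:22–05:15 is disjoint → start new block.
03:55–04:45 overlaps/touches 03:22–05:15 → extend to 03:22–05:15.
11:48–12:07 is disjoint → start new block.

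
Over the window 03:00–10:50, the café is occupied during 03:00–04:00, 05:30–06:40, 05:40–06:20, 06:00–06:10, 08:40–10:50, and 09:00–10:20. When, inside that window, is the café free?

The merged coverage is 03:00-04:00, 05:30-06:40, 08:40-10:50.
Uncovered inside 03:00-10:50: 04:00-05:30, 06:40-08:40.

04:00-05:30, 06:40-08:40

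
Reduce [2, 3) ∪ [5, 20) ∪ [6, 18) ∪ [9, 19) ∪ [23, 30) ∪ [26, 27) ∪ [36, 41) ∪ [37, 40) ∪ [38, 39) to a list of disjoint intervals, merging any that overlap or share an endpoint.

[5, 20) is disjoint → start new block.
[6, 18) overlaps/touches [5, 20) → extend to [5, 20).
[9, 19) overlaps/touches [5, 20) → extend to [5, 20).
[23, 30) is disjoint → start new block.
[26, 27) overlaps/touches [23, 30) → extend to [23, 30).
[36, 41) is disjoint → start new block.
[37, 40) overlaps/touches [36, 41) → extend to [36, 41).
[38, 39) overlaps/touches [36, 41) → extend to [36, 41).

[2, 3) ∪ [5, 20) ∪ [23, 30) ∪ [36, 41)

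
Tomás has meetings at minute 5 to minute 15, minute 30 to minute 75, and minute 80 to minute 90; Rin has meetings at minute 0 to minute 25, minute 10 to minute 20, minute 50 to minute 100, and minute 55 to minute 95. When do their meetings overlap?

minute 5 to minute 15, minute 50 to minute 75, minute 80 to minute 90

B, merged: minute 0 to minute 25, minute 50 to minute 100.
minute 5 to minute 15 meets the second set on minute 5 to minute 15.
minute 30 to minute 75 meets the second set on minute 50 to minute 75.
minute 80 to minute 90 meets the second set on minute 80 to minute 90.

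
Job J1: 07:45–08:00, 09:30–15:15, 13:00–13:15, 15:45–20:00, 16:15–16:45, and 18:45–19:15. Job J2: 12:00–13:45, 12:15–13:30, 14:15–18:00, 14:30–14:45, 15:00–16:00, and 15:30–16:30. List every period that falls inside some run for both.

Merge the first list: 07:45–08:00, 09:30–15:15, 15:45–20:00.
Merge the second list: 12:00–13:45, 14:15–18:00.
07:45–08:00 meets no B interval.
09:30–15:15 ∩ B → 12:00–13:45, 14:15–15:15.
15:45–20:00 ∩ B → 15:45–18:00.

12:00–13:45, 14:15–15:15, 15:45–18:00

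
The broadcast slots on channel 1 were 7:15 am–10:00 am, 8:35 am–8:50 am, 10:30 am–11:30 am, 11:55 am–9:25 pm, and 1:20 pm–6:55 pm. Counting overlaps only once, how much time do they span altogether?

Merged: 7:15 am–10:00 am, 10:30 am–11:30 am, 11:55 am–9:25 pm.
Lengths: 2 h 45 min + 1 h + 9 h 30 min = 13 h 15 min.

13 h 15 min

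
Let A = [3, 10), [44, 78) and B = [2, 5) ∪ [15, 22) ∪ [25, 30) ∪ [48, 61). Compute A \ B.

[5, 10) ∪ [44, 48) ∪ [61, 78)

[3, 10) minus B → [5, 10).
[44, 78) minus B → [44, 48), [61, 78).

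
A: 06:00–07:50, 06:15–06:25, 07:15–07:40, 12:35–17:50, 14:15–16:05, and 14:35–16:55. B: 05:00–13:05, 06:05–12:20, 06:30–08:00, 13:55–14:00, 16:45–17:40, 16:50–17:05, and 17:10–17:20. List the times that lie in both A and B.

06:00-07:50, 12:35-13:05, 13:55-14:00, 16:45-17:40

Merge the first list: 06:00-07:50, 12:35-17:50.
Merge the second list: 05:00-13:05, 13:55-14:00, 16:45-17:40.
06:00-07:50 ∩ B → 06:00-07:50.
12:35-17:50 ∩ B → 12:35-13:05, 13:55-14:00, 16:45-17:40.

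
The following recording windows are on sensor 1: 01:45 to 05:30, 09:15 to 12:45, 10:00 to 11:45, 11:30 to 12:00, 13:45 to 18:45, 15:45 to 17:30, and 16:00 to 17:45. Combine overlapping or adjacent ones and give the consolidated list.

09:15–12:45 is disjoint → start new block.
10:00–11:45 overlaps/touches 09:15–12:45 → extend to 09:15–12:45.
11:30–12:00 overlaps/touches 09:15–12:45 → extend to 09:15–12:45.
13:45–18:45 is disjoint → start new block.
15:45–17:30 overlaps/touches 13:45–18:45 → extend to 13:45–18:45.
16:00–17:45 overlaps/touches 13:45–18:45 → extend to 13:45–18:45.

01:45–05:30, 09:15–12:45, 13:45–18:45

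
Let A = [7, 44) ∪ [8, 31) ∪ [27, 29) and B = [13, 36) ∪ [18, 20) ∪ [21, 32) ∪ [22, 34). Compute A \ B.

First set merges to [7, 44).
Second set merges to [13, 36).
[7, 44) \ B = [7, 13), [36, 44).

[7, 13) ∪ [36, 44)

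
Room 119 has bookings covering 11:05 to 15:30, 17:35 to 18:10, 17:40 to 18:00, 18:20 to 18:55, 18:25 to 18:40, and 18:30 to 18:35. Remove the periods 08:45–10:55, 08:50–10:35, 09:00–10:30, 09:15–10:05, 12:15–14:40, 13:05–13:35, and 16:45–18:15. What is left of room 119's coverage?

11:05-12:15, 14:40-15:30, 18:20-18:55

A, merged: 11:05-15:30, 17:35-18:10, 18:20-18:55.
B, merged: 08:45-10:55, 12:15-14:40, 16:45-18:15.
11:05-15:30 minus B → 11:05-12:15, 14:40-15:30.
17:35-18:10: fully covered by B → removed.
18:20-18:55: no B overlap → unchanged.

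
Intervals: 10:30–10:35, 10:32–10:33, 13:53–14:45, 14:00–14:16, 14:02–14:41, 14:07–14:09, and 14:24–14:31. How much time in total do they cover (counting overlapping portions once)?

Merged: 10:30–10:35, 13:53–14:45.
Lengths: 5 min + 52 min = 57 min.

57 min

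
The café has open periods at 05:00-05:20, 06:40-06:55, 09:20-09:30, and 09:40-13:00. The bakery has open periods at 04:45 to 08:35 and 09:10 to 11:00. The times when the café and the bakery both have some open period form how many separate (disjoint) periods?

4

A ∩ B = 05:00–05:20, 06:40–06:55, 09:20–09:30, 09:40–11:00.
That is 4 disjoint pieces.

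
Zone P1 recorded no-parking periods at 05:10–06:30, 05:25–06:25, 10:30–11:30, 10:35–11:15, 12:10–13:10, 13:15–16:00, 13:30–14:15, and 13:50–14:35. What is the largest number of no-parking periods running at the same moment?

3

At 13:50, 3 of the intervals are simultaneously active.
No point has more.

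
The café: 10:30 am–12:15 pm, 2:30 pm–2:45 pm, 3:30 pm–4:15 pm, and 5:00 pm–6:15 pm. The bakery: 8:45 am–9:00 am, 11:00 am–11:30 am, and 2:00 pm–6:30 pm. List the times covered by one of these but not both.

8:45 am–9:00 am, 10:30 am–11:00 am, 11:30 am–12:15 pm, 2:00 pm–2:30 pm, 2:45 pm–3:30 pm, 4:15 pm–5:00 pm, 6:15 pm–6:30 pm

Only in the first: 10:30 am–11:00 am, 11:30 am–12:15 pm.
Only in the second: 8:45 am–9:00 am, 2:00 pm–2:30 pm, 2:45 pm–3:30 pm, 4:15 pm–5:00 pm, 6:15 pm–6:30 pm.
Together these are the periods covered by exactly one.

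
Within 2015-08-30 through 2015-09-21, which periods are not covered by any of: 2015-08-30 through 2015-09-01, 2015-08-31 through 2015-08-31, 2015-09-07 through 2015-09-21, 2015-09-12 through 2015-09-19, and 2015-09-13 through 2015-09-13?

After merging, the occupied span is 2015-08-30 through 2015-09-01, 2015-09-07 through 2015-09-21.
Complement within 2015-08-30 through 2015-09-21: 2015-09-02 through 2015-09-06.

2015-09-02 through 2015-09-06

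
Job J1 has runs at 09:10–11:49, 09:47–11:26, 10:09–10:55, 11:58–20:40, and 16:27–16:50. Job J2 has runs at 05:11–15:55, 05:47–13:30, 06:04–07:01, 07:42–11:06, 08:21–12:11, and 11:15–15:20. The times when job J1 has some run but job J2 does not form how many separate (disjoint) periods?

Merge the first list: 09:10–11:49, 11:58–20:40.
Merge the second list: 05:11–15:55.
A \ B = 15:55–20:40.
That is 1 disjoint piece.

1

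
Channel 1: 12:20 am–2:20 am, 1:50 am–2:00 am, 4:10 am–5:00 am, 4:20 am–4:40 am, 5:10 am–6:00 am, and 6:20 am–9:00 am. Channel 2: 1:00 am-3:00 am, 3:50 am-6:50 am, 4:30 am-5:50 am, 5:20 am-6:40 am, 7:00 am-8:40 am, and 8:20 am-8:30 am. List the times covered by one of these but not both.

12:20 am–1:00 am, 2:20 am–3:00 am, 3:50 am–4:10 am, 5:00 am–5:10 am, 6:00 am–6:20 am, 6:50 am–7:00 am, 8:40 am–9:00 am

First set merges to 12:20 am–2:20 am, 4:10 am–5:00 am, 5:10 am–6:00 am, 6:20 am–9:00 am.
Second set merges to 1:00 am–3:00 am, 3:50 am–6:50 am, 7:00 am–8:40 am.
A \ B = 12:20 am–1:00 am, 6:50 am–7:00 am, 8:40 am–9:00 am.
B \ A = 2:20 am–3:00 am, 3:50 am–4:10 am, 5:00 am–5:10 am, 6:00 am–6:20 am.
Union of the two gives the symmetric difference.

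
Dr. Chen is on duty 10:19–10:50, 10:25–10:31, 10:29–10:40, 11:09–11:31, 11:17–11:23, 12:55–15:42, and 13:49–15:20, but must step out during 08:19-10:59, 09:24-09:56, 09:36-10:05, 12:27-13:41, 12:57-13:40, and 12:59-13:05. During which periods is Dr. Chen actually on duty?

11:09-11:31, 13:41-15:42

Merge the first list: 10:19-10:50, 11:09-11:31, 12:55-15:42.
Merge the second list: 08:19-10:59, 12:27-13:41.
10:19-10:50: entirely removed.
11:09-11:31: nothing removed.
12:55-15:42 \ B = 13:41-15:42.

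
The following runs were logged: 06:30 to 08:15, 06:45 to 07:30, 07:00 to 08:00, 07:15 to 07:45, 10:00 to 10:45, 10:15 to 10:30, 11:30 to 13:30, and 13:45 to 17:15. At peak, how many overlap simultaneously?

4

At 07:15, 4 of the intervals are simultaneously active.
No point has more.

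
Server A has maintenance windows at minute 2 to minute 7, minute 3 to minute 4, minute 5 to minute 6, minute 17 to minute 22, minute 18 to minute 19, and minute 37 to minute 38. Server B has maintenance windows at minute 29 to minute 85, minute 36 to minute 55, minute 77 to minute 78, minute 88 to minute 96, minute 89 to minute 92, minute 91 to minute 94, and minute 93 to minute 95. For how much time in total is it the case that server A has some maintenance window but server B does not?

10 minutes

First set merges to minute 2 to minute 7, minute 17 to minute 22, minute 37 to minute 38.
Second set merges to minute 29 to minute 85, minute 88 to minute 96.
A \ B = minute 2 to minute 7, minute 17 to minute 22.
Total: 5 minutes + 5 minutes = 10 minutes.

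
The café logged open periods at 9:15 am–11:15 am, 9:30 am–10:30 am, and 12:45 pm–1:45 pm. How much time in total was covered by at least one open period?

Merged: 9:15 am–11:15 am, 12:45 pm–1:45 pm.
Lengths: 2 h + 1 h = 3 h.

3 h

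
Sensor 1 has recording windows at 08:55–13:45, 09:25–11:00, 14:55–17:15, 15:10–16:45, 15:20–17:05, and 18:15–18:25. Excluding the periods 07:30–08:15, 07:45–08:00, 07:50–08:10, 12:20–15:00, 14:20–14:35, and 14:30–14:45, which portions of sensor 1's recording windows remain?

08:55–12:20, 15:00–17:15, 18:15–18:25

First set merges to 08:55–13:45, 14:55–17:15, 18:15–18:25.
Second set merges to 07:30–08:15, 12:20–15:00.
08:55–13:45 minus B → 08:55–12:20.
14:55–17:15 minus B → 15:00–17:15.
18:15–18:25: no B overlap → unchanged.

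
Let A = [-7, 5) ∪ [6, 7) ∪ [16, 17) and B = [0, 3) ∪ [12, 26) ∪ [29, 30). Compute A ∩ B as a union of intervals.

[-7, 5) meets the second set on [0, 3).
[6, 7): no overlap with the second set.
[16, 17) meets the second set on [16, 17).

[0, 3) ∪ [16, 17)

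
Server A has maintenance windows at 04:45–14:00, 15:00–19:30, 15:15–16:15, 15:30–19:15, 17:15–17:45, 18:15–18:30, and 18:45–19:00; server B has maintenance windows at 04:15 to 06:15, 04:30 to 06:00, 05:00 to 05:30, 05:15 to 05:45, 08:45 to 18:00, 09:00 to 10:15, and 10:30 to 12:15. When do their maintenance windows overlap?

04:45–06:15, 08:45–14:00, 15:00–18:00

A, merged: 04:45–14:00, 15:00–19:30.
B, merged: 04:15–06:15, 08:45–18:00.
04:45–14:00 meets the second set on 04:45–06:15, 08:45–14:00.
15:00–19:30 meets the second set on 15:00–18:00.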